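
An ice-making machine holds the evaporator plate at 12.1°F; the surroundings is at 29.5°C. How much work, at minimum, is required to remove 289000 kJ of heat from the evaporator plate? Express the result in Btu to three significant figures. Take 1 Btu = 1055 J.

In absolute terms T_C = 262.09 K and T_H = 302.65 K, so ΔT = 40.56 K.
The reversible limit is COP_R = T_C/ΔT = 6.463, so W_min = Q_C/COP = Q_C·ΔT/T_C.
W_min = 289000 × 40.56/262.09 = 44720 kJ = 42390 Btu.

42400 Btu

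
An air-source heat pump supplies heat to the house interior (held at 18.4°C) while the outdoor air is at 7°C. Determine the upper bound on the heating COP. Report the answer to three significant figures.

In absolute terms T_C = 280.15 K and T_H = 291.55 K, so ΔT = 11.40 K.
For a reversible cycle, COP_Carnot = T_H/ΔT = 291.55/11.40 = 25.57.

25.6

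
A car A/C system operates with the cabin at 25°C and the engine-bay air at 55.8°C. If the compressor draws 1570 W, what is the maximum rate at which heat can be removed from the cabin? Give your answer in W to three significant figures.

In absolute terms T_C = 298.15 K and T_H = 328.95 K, so ΔT = 30.80 K.
COP_Carnot = T_C/ΔT = 298.15/30.80 = 9.680.
Q̇_max = COP_Carnot × Ẇ = 9.680 × 1570 W = 15200 W.

15200 W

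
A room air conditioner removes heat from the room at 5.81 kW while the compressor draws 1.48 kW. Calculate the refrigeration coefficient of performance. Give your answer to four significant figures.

The first law gives Q̇_H = Q̇_C + Ẇ, so the three rates are Q̇_C = 5.810, Q̇_H = 7.290, Ẇ = 1.480 kW.
COP_R = Q̇_C/Ẇ = 5.810/1.480 = 3.926.

3.926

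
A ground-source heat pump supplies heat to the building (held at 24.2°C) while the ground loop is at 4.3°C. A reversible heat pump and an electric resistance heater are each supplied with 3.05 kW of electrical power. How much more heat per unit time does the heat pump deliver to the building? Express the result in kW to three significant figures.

In absolute terms T_C = 277.45 K and T_H = 297.35 K, so ΔT = 19.90 K.
COP_Carnot = T_H/ΔT = 297.35/19.90 = 14.94.
The heat pump delivers Q̇_H = COP × Ẇ = 45.57 kW; the resistance heater delivers Ẇ = 3.050 kW.
Extra = (COP − 1)·Ẇ = 42.52 kW.

42.5 kW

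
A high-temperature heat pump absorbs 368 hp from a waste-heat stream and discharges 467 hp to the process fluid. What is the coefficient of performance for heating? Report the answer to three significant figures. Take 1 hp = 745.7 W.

The first law gives Q̇_H = Q̇_C + Ẇ, so the three rates are Q̇_C = 368.0, Q̇_H = 467.0, Ẇ = 99.00 hp.
COP_HP = Q̇_H/Ẇ = 467.0/99.00 = 4.717.

4.72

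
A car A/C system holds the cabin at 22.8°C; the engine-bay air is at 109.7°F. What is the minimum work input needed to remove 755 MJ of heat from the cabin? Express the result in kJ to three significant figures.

52000 kJ

In absolute terms T_C = 295.95 K and T_H = 316.32 K, so ΔT = 20.37 K.
The reversible limit is COP_R = T_C/ΔT = 14.53, so W_min = Q_C/COP = Q_C·ΔT/T_C.
W_min = 755.0 × 20.37/295.95 = 51.96 MJ = 51960 kJ.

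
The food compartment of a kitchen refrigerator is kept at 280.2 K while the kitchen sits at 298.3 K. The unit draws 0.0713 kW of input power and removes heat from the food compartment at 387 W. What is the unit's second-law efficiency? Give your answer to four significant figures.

0.3506

Converting, Q̇_C = 387.0 W = 0.3870 kW, so COP_actual = Q̇_C/Ẇ = 0.3870/0.07130 = 5.428.
The reservoir spacing is ΔT = 298.3 − 280.2 = 18.10 K.
COP_Carnot = T_C/ΔT = 280.20/18.10 = 15.48.
η_II = COP_actual/COP_Carnot = 5.428/15.48 = 0.3506.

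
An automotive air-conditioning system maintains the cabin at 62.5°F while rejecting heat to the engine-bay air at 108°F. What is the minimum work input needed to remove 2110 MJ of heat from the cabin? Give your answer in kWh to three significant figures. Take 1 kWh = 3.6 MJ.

In absolute terms T_C = 290.09 K and T_H = 315.37 K, so ΔT = 25.28 K.
The reversible limit is COP_R = T_C/ΔT = 11.48, so W_min = Q_C/COP = Q_C·ΔT/T_C.
W_min = 2110 × 25.28/290.09 = 183.9 MJ = 51.07 kWh.

51.1 kWh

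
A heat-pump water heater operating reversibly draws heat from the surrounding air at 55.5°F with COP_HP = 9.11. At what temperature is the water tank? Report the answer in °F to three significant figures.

119 °F

COP_HP = T_H/(T_H − T_C) rearranges to T_H = COP·T_C/(COP − 1).
With T_C = 286.21 K, T_H = 9.11 × 286.21/8.110 = 321.50 K.
Converting, 321.50 K = 119.02°F.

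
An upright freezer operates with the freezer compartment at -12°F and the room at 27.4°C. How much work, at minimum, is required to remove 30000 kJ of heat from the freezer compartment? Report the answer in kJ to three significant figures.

6250 kJ

In absolute terms T_C = 248.71 K and T_H = 300.55 K, so ΔT = 51.84 K.
The reversible limit is COP_R = T_C/ΔT = 4.797, so W_min = Q_C/COP = Q_C·ΔT/T_C.
W_min = 30000 × 51.84/248.71 = 6254 kJ.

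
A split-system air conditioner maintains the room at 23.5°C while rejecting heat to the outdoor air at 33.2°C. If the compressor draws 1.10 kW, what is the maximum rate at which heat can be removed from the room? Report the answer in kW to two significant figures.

34 kW

In absolute terms T_C = 296.65 K and T_H = 306.35 K, so ΔT = 9.700 K.
COP_Carnot = T_C/ΔT = 296.65/9.700 = 30.58.
Q̇_max = COP_Carnot × Ẇ = 30.58 × 1.100 kW = 33.64 kW.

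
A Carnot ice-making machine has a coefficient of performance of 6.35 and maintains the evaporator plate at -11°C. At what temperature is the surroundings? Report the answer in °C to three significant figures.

COP_R = T_C/(T_H − T_C) gives T_H − T_C = T_C/COP.
With T_C = 262.15 K, T_H = 262.15 × (1 + 1/6.35) = 303.43 K.
Converting, 303.43 K = 30.28°C.

30.3 °C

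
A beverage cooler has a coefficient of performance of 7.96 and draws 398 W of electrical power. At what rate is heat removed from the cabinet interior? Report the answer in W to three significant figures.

Q̇_C = COP × Ẇ = 7.96 × 398.0 = 3168 W.

3170 W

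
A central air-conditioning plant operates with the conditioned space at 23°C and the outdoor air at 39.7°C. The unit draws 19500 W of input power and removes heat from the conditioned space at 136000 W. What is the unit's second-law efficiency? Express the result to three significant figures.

0.393

COP_actual = Q̇_C/Ẇ = 136000/19500 = 6.974.
In absolute terms T_C = 296.15 K and T_H = 312.85 K, so ΔT = 16.70 K.
COP_Carnot = T_C/ΔT = 296.15/16.70 = 17.73.
η_II = COP_actual/COP_Carnot = 6.974/17.73 = 0.3933.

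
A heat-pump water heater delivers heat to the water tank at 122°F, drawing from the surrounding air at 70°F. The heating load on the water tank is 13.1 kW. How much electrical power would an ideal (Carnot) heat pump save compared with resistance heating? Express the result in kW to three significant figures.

11.9 kW

In absolute terms T_C = 294.26 K and T_H = 323.15 K, so ΔT = 28.89 K.
COP_Carnot = T_H/ΔT = 323.15/28.89 = 11.19.
Resistance heating needs Ẇ_res = Q̇_H = 13.10 kW; the reversible heat pump needs only Ẇ_hp = Q̇_H/COP = 1.171 kW.
Saving = 13.10 − 1.171 = 11.93 kW.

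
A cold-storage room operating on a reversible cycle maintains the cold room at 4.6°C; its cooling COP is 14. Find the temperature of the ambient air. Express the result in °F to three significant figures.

COP_R = T_C/(T_H − T_C) gives T_H − T_C = T_C/COP.
With T_C = 277.75 K, T_H = 277.75 × (1 + 1/14) = 297.59 K.
Converting, 297.59 K = 75.99°F.

76.0 °F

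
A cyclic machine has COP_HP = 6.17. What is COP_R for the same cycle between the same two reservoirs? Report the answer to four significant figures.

5.170

Since Q_H = Q_C + W for any cycle, COP_R = Q_C/W = Q_H/W − 1.
COP_R = 6.17 − 1 = 5.17.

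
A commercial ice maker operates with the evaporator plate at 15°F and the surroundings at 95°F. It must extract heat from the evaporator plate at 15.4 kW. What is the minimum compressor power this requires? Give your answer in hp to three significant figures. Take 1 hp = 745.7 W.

In absolute terms T_C = 263.71 K and T_H = 308.15 K, so ΔT = 44.44 K.
COP_Carnot = T_C/ΔT = 263.71/44.44 = 5.933.
Ẇ_min = Q̇/COP_Carnot = 15.40/5.933 = 2.595 kW = 3.481 hp.

3.48 hp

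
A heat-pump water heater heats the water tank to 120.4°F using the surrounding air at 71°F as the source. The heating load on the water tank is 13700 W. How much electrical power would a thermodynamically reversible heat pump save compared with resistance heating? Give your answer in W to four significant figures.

In absolute terms T_C = 294.82 K and T_H = 322.26 K, so ΔT = 27.44 K.
COP_Carnot = T_H/ΔT = 322.26/27.44 = 11.74.
Resistance heating needs Ẇ_res = Q̇_H = 13700 W; the reversible heat pump needs only Ẇ_hp = Q̇_H/COP = 1167 W.
Saving = 13700 − 1167 = 12530 W.

12530 W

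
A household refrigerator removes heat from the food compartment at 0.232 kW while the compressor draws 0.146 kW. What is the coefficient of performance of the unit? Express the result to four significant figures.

1.589

The first law gives Q̇_H = Q̇_C + Ẇ, so the three rates are Q̇_C = 0.2320, Q̇_H = 0.3780, Ẇ = 0.1460 kW.
COP_R = Q̇_C/Ẇ = 0.2320/0.1460 = 1.589.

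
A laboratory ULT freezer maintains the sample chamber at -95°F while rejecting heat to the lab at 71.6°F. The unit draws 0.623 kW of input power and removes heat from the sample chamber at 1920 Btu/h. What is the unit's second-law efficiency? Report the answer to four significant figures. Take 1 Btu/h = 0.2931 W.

Converting, Q̇_C = 1920 Btu/h = 0.5628 kW, so COP_actual = Q̇_C/Ẇ = 0.5628/0.6230 = 0.9033.
In absolute terms T_C = 202.59 K and T_H = 295.15 K, so ΔT = 92.56 K.
COP_Carnot = T_C/ΔT = 202.59/92.56 = 2.189.
η_II = COP_actual/COP_Carnot = 0.9033/2.189 = 0.4127.

0.4127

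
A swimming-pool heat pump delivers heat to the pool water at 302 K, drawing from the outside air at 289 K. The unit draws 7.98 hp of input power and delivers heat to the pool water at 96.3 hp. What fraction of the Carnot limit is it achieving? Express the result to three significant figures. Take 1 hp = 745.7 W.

0.519

COP_actual = Q̇_H/Ẇ = 96.30/7.980 = 12.07.
The reservoir spacing is ΔT = 302 − 289 = 13.00 K.
COP_Carnot = T_H/ΔT = 302.00/13.00 = 23.23.
η_II = COP_actual/COP_Carnot = 12.07/23.23 = 0.5195.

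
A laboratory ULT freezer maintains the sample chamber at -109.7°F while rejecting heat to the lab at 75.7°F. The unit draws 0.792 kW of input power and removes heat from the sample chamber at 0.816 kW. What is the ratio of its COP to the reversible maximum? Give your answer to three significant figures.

0.546

COP_actual = Q̇_C/Ẇ = 0.8160/0.7920 = 1.030.
In absolute terms T_C = 194.43 K and T_H = 297.43 K, so ΔT = 103.0 K.
COP_Carnot = T_C/ΔT = 194.43/103.0 = 1.888.
η_II = COP_actual/COP_Carnot = 1.030/1.888 = 0.5458.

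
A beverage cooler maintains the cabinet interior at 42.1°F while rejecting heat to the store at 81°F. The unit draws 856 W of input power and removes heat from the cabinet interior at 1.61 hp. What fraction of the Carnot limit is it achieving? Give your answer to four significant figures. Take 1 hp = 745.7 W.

Converting, Q̇_C = 1.610 hp = 1201 W, so COP_actual = Q̇_C/Ẇ = 1201/856.0 = 1.403.
In absolute terms T_C = 278.76 K and T_H = 300.37 K, so ΔT = 21.61 K.
COP_Carnot = T_C/ΔT = 278.76/21.61 = 12.90.
η_II = COP_actual/COP_Carnot = 1.403/12.90 = 0.1087.

0.1087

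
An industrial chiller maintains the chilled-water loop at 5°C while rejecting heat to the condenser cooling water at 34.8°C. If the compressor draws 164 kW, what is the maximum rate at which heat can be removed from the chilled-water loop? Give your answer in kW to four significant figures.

1531 kW

In absolute terms T_C = 278.15 K and T_H = 307.95 K, so ΔT = 29.80 K.
COP_Carnot = T_C/ΔT = 278.15/29.80 = 9.334.
Q̇_max = COP_Carnot × Ẇ = 9.334 × 164.0 kW = 1531 kW.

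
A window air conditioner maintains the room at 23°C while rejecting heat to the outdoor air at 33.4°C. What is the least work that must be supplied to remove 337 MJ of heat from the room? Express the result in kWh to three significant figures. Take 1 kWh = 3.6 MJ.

In absolute terms T_C = 296.15 K and T_H = 306.55 K, so ΔT = 10.40 K.
The reversible limit is COP_R = T_C/ΔT = 28.48, so W_min = Q_C/COP = Q_C·ΔT/T_C.
W_min = 337.0 × 10.40/296.15 = 11.83 MJ = 3.287 kWh.

3.29 kWh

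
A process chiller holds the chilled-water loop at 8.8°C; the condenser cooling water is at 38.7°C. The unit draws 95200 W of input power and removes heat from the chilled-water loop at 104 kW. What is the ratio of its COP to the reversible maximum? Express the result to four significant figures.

0.1158

Converting, Q̇_C = 104.0 kW = 104000 W, so COP_actual = Q̇_C/Ẇ = 104000/95200 = 1.092.
In absolute terms T_C = 281.95 K and T_H = 311.85 K, so ΔT = 29.90 K.
COP_Carnot = T_C/ΔT = 281.95/29.90 = 9.430.
η_II = COP_actual/COP_Carnot = 1.092/9.430 = 0.1158.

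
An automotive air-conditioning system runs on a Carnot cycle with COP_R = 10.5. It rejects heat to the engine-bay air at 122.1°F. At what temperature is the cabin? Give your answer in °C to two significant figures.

22 °C

For a Carnot refrigerator COP_R = T_C/(T_H − T_C), so T_C = COP·T_H/(1 + COP).
With T_H = 323.21 K, T_C = 10.5 × 323.21/11.50 = 295.10 K.
Converting, 295.10 K = 21.95°C.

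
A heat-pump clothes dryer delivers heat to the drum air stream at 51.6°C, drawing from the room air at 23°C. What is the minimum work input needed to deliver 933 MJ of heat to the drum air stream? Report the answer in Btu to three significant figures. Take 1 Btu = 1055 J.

77900 Btu

In absolute terms T_C = 296.15 K and T_H = 324.75 K, so ΔT = 28.60 K.
The reversible limit is COP_HP = T_H/ΔT = 11.35, so W_min = Q_H/COP = Q_H·ΔT/T_H.
W_min = 933.0 × 28.60/324.75 = 82.17 MJ = 77880 Btu.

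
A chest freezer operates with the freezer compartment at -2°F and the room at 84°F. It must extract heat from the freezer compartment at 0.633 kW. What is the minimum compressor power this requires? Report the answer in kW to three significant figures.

In absolute terms T_C = 254.26 K and T_H = 302.04 K, so ΔT = 47.78 K.
COP_Carnot = T_C/ΔT = 254.26/47.78 = 5.322.
Ẇ_min = Q̇/COP_Carnot = 0.6330/5.322 = 0.1189 kW.

0.119 kW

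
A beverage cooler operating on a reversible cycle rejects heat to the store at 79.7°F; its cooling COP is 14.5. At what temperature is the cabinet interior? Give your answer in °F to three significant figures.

For a Carnot refrigerator COP_R = T_C/(T_H − T_C), so T_C = COP·T_H/(1 + COP).
With T_H = 299.65 K, T_C = 14.5 × 299.65/15.50 = 280.32 K.
Converting, 280.32 K = 44.90°F.

44.9 °F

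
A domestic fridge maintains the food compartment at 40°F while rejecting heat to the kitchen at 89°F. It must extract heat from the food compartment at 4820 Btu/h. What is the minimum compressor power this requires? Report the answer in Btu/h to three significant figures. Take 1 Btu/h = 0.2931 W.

In absolute terms T_C = 277.59 K and T_H = 304.82 K, so ΔT = 27.22 K.
COP_Carnot = T_C/ΔT = 277.59/27.22 = 10.20.
Ẇ_min = Q̇/COP_Carnot = 4820/10.20 = 472.7 Btu/h.

473 Btu/h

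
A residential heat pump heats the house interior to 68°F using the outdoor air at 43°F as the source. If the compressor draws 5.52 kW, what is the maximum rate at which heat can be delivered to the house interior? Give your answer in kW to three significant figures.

In absolute terms T_C = 279.26 K and T_H = 293.15 K, so ΔT = 13.89 K.
COP_Carnot = T_H/ΔT = 293.15/13.89 = 21.11.
Q̇_max = COP_Carnot × Ẇ = 21.11 × 5.520 kW = 116.5 kW.

117 kW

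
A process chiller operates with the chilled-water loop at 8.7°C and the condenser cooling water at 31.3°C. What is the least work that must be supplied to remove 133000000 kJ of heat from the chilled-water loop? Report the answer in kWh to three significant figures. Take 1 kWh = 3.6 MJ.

In absolute terms T_C = 281.85 K and T_H = 304.45 K, so ΔT = 22.60 K.
The reversible limit is COP_R = T_C/ΔT = 12.47, so W_min = Q_C/COP = Q_C·ΔT/T_C.
W_min = 133000000 × 22.60/281.85 = 10660000 kJ = 2962 kWh.

2960 kWh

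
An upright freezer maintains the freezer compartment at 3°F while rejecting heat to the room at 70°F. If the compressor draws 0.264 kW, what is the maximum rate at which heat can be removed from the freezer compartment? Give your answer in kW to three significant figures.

In absolute terms T_C = 257.04 K and T_H = 294.26 K, so ΔT = 37.22 K.
COP_Carnot = T_C/ΔT = 257.04/37.22 = 6.906.
Q̇_max = COP_Carnot × Ẇ = 6.906 × 0.2640 kW = 1.823 kW.

1.82 kW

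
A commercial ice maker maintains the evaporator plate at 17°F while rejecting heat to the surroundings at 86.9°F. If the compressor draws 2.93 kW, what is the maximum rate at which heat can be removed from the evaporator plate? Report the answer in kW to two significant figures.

20 kW

In absolute terms T_C = 264.82 K and T_H = 303.65 K, so ΔT = 38.83 K.
COP_Carnot = T_C/ΔT = 264.82/38.83 = 6.819.
Q̇_max = COP_Carnot × Ẇ = 6.819 × 2.930 kW = 19.98 kW.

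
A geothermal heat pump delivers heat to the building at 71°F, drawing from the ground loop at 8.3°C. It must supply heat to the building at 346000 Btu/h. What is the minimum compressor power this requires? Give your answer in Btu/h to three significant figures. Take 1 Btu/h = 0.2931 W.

15700 Btu/h

In absolute terms T_C = 281.45 K and T_H = 294.82 K, so ΔT = 13.37 K.
COP_Carnot = T_H/ΔT = 294.82/13.37 = 22.06.
Ẇ_min = Q̇/COP_Carnot = 346000/22.06 = 15690 Btu/h.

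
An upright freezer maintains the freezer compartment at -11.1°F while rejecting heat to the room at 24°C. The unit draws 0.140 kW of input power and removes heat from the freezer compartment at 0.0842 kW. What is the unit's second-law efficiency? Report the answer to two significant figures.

0.12

COP_actual = Q̇_C/Ẇ = 0.08420/0.1400 = 0.6014.
In absolute terms T_C = 249.21 K and T_H = 297.15 K, so ΔT = 47.94 K.
COP_Carnot = T_C/ΔT = 249.21/47.94 = 5.198.
η_II = COP_actual/COP_Carnot = 0.6014/5.198 = 0.1157.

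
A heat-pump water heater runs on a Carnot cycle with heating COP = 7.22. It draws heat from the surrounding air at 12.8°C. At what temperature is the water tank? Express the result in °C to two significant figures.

COP_HP = T_H/(T_H − T_C) rearranges to T_H = COP·T_C/(COP − 1).
With T_C = 285.95 K, T_H = 7.22 × 285.95/6.220 = 331.92 K.
Converting, 331.92 K = 58.77°C.

59 °C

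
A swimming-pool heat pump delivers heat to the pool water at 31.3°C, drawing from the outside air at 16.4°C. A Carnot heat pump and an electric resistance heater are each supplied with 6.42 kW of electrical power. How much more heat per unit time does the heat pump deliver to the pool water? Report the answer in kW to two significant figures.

120 kW

In absolute terms T_C = 289.55 K and T_H = 304.45 K, so ΔT = 14.90 K.
COP_Carnot = T_H/ΔT = 304.45/14.90 = 20.43.
The heat pump delivers Q̇_H = COP × Ẇ = 131.2 kW; the resistance heater delivers Ẇ = 6.420 kW.
Extra = (COP − 1)·Ẇ = 124.8 kW.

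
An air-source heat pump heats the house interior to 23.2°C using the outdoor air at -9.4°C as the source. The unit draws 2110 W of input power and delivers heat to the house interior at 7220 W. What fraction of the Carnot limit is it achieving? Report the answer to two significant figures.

0.38

COP_actual = Q̇_H/Ẇ = 7220/2110 = 3.422.
In absolute terms T_C = 263.75 K and T_H = 296.35 K, so ΔT = 32.60 K.
COP_Carnot = T_H/ΔT = 296.35/32.60 = 9.090.
η_II = COP_actual/COP_Carnot = 3.422/9.090 = 0.3764.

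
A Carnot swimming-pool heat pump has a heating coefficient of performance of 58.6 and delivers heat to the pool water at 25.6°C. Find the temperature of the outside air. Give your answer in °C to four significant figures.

20.50 °C

COP_HP = T_H/(T_H − T_C) gives T_H − T_C = T_H/COP.
With T_H = 298.75 K, T_C = 298.75 × (1 − 1/58.6) = 293.65 K.
Converting, 293.65 K = 20.50°C.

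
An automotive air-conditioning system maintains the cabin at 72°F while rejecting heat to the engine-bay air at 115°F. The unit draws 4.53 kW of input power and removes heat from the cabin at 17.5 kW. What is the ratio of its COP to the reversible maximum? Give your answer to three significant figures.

0.312

COP_actual = Q̇_C/Ẇ = 17.50/4.530 = 3.863.
In absolute terms T_C = 295.37 K and T_H = 319.26 K, so ΔT = 23.89 K.
COP_Carnot = T_C/ΔT = 295.37/23.89 = 12.36.
η_II = COP_actual/COP_Carnot = 3.863/12.36 = 0.3124.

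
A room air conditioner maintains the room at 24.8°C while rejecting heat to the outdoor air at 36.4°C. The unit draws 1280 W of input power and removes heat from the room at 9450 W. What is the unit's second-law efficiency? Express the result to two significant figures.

0.29

COP_actual = Q̇_C/Ẇ = 9450/1280 = 7.383.
In absolute terms T_C = 297.95 K and T_H = 309.55 K, so ΔT = 11.60 K.
COP_Carnot = T_C/ΔT = 297.95/11.60 = 25.69.
η_II = COP_actual/COP_Carnot = 7.383/25.69 = 0.2874.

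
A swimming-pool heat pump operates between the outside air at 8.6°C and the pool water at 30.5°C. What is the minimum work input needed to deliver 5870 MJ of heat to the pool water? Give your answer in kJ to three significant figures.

423000 kJ

In absolute terms T_C = 281.75 K and T_H = 303.65 K, so ΔT = 21.90 K.
The reversible limit is COP_HP = T_H/ΔT = 13.87, so W_min = Q_H/COP = Q_H·ΔT/T_H.
W_min = 5870 × 21.90/303.65 = 423.4 MJ = 423400 kJ.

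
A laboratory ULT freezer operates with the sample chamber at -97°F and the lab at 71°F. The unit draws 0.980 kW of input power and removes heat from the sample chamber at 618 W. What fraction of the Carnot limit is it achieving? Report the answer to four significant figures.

0.2921

Converting, Q̇_C = 618.0 W = 0.6180 kW, so COP_actual = Q̇_C/Ẇ = 0.6180/0.9800 = 0.6306.
In absolute terms T_C = 201.48 K and T_H = 294.82 K, so ΔT = 93.33 K.
COP_Carnot = T_C/ΔT = 201.48/93.33 = 2.159.
η_II = COP_actual/COP_Carnot = 0.6306/2.159 = 0.2921.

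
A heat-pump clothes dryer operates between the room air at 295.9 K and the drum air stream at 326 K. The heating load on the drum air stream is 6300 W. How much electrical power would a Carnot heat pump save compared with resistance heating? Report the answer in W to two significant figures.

The reservoir spacing is ΔT = 326 − 295.9 = 30.10 K.
COP_Carnot = T_H/ΔT = 326.00/30.10 = 10.83.
Resistance heating needs Ẇ_res = Q̇_H = 6300 W; the reversible heat pump needs only Ẇ_hp = Q̇_H/COP = 581.7 W.
Saving = 6300 − 581.7 = 5718 W.

5700 W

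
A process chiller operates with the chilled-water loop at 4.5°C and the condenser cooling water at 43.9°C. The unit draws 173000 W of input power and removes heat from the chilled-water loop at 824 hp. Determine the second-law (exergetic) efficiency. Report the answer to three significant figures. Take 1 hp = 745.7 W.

Converting, Q̇_C = 824.0 hp = 614500 W, so COP_actual = Q̇_C/Ẇ = 614500/173000 = 3.552.
In absolute terms T_C = 277.65 K and T_H = 317.05 K, so ΔT = 39.40 K.
COP_Carnot = T_C/ΔT = 277.65/39.40 = 7.047.
η_II = COP_actual/COP_Carnot = 3.552/7.047 = 0.5040.

0.504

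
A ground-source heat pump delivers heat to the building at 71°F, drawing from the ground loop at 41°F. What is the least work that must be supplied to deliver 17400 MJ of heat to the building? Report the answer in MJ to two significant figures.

In absolute terms T_C = 278.15 K and T_H = 294.82 K, so ΔT = 16.67 K.
The reversible limit is COP_HP = T_H/ΔT = 17.69, so W_min = Q_H/COP = Q_H·ΔT/T_H.
W_min = 17400 × 16.67/294.82 = 983.7 MJ.

980 MJ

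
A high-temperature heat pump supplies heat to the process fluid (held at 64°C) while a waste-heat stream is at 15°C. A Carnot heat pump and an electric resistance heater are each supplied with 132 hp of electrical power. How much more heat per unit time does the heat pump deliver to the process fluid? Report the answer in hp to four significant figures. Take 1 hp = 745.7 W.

776.2 hp

In absolute terms T_C = 288.15 K and T_H = 337.15 K, so ΔT = 49.00 K.
COP_Carnot = T_H/ΔT = 337.15/49.00 = 6.881.
The heat pump delivers Q̇_H = COP × Ẇ = 908.2 hp; the resistance heater delivers Ẇ = 132.0 hp.
Extra = (COP − 1)·Ẇ = 776.2 hp.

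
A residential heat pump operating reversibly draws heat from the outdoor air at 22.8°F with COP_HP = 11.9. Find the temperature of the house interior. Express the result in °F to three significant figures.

COP_HP = T_H/(T_H − T_C) rearranges to T_H = COP·T_C/(COP − 1).
With T_C = 268.04 K, T_H = 11.9 × 268.04/10.90 = 292.63 K.
Converting, 292.63 K = 67.06°F.

67.1 °F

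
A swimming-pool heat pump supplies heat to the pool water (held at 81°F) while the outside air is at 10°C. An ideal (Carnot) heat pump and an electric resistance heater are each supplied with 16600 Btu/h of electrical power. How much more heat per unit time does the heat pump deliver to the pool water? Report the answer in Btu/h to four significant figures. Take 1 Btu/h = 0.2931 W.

272900 Btu/h

In absolute terms T_C = 283.15 K and T_H = 300.37 K, so ΔT = 17.22 K.
COP_Carnot = T_H/ΔT = 300.37/17.22 = 17.44.
The heat pump delivers Q̇_H = COP × Ẇ = 289500 Btu/h; the resistance heater delivers Ẇ = 16600 Btu/h.
Extra = (COP − 1)·Ẇ = 272900 Btu/h.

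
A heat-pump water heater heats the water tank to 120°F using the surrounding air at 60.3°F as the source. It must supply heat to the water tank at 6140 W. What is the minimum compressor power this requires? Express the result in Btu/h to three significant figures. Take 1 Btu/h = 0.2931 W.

2160 Btu/h

In absolute terms T_C = 288.87 K and T_H = 322.04 K, so ΔT = 33.17 K.
COP_Carnot = T_H/ΔT = 322.04/33.17 = 9.710.
Ẇ_min = Q̇/COP_Carnot = 6140/9.710 = 632.4 W = 2157 Btu/h.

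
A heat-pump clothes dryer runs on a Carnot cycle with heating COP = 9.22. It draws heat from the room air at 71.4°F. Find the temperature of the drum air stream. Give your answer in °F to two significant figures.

140 °F

COP_HP = T_H/(T_H − T_C) rearranges to T_H = COP·T_C/(COP − 1).
With T_C = 295.04 K, T_H = 9.22 × 295.04/8.220 = 330.93 K.
Converting, 330.93 K = 136.01°F.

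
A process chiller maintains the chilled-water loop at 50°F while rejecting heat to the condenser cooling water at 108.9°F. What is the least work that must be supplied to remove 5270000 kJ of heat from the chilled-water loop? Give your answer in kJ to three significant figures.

609000 kJ

In absolute terms T_C = 283.15 K and T_H = 315.87 K, so ΔT = 32.72 K.
The reversible limit is COP_R = T_C/ΔT = 8.653, so W_min = Q_C/COP = Q_C·ΔT/T_C.
W_min = 5270000 × 32.72/283.15 = 609000 kJ.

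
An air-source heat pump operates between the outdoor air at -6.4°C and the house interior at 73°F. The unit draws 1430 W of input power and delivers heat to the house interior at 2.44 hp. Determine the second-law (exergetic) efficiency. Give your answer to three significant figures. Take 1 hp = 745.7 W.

0.125

Converting, Q̇_H = 2.440 hp = 1820 W, so COP_actual = Q̇_H/Ẇ = 1820/1430 = 1.272.
In absolute terms T_C = 266.75 K and T_H = 295.93 K, so ΔT = 29.18 K.
COP_Carnot = T_H/ΔT = 295.93/29.18 = 10.14.
η_II = COP_actual/COP_Carnot = 1.272/10.14 = 0.1255.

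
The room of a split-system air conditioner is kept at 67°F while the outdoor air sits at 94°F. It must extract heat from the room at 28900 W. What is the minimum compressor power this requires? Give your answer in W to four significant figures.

In absolute terms T_C = 292.59 K and T_H = 307.59 K, so ΔT = 15.00 K.
COP_Carnot = T_C/ΔT = 292.59/15.00 = 19.51.
Ẇ_min = Q̇/COP_Carnot = 28900/19.51 = 1482 W.

1482 W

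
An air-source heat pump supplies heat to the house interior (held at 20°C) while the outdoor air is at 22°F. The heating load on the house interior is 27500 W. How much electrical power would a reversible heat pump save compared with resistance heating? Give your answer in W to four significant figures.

In absolute terms T_C = 267.59 K and T_H = 293.15 K, so ΔT = 25.56 K.
COP_Carnot = T_H/ΔT = 293.15/25.56 = 11.47.
Resistance heating needs Ẇ_res = Q̇_H = 27500 W; the reversible heat pump needs only Ẇ_hp = Q̇_H/COP = 2397 W.
Saving = 27500 − 2397 = 25100 W.

25100 W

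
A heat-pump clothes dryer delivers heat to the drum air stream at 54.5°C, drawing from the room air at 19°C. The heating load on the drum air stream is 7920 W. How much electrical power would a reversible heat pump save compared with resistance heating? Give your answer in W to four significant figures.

In absolute terms T_C = 292.15 K and T_H = 327.65 K, so ΔT = 35.50 K.
COP_Carnot = T_H/ΔT = 327.65/35.50 = 9.230.
Resistance heating needs Ẇ_res = Q̇_H = 7920 W; the reversible heat pump needs only Ẇ_hp = Q̇_H/COP = 858.1 W.
Saving = 7920 − 858.1 = 7062 W.

7062 W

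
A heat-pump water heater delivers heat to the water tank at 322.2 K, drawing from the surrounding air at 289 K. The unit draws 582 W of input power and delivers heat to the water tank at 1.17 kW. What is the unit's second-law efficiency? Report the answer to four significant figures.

0.2071

Converting, Q̇_H = 1.170 kW = 1170 W, so COP_actual = Q̇_H/Ẇ = 1170/582.0 = 2.010.
The reservoir spacing is ΔT = 322.2 − 289 = 33.20 K.
COP_Carnot = T_H/ΔT = 322.20/33.20 = 9.705.
η_II = COP_actual/COP_Carnot = 2.010/9.705 = 0.2071.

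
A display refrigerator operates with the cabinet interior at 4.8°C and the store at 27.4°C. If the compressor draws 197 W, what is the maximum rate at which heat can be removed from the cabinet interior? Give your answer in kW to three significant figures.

2.42 kW

In absolute terms T_C = 277.95 K and T_H = 300.55 K, so ΔT = 22.60 K.
COP_Carnot = T_C/ΔT = 277.95/22.60 = 12.30.
Q̇_max = COP_Carnot × Ẇ = 12.30 × 197.0 W = 2423 W = 2.423 kW.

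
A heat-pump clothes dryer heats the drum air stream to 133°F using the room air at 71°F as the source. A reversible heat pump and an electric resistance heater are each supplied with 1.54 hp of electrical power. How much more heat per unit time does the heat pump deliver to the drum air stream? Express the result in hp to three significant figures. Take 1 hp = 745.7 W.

13.2 hp

In absolute terms T_C = 294.82 K and T_H = 329.26 K, so ΔT = 34.44 K.
COP_Carnot = T_H/ΔT = 329.26/34.44 = 9.559.
The heat pump delivers Q̇_H = COP × Ẇ = 14.72 hp; the resistance heater delivers Ẇ = 1.540 hp.
Extra = (COP − 1)·Ẇ = 13.18 hp.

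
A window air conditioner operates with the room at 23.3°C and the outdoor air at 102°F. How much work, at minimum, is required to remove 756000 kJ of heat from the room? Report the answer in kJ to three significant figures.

39800 kJ

In absolute terms T_C = 296.45 K and T_H = 312.04 K, so ΔT = 15.59 K.
The reversible limit is COP_R = T_C/ΔT = 19.02, so W_min = Q_C/COP = Q_C·ΔT/T_C.
W_min = 756000 × 15.59/296.45 = 39750 kJ.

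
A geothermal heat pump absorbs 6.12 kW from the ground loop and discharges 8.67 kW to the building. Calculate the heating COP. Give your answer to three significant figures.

The first law gives Q̇_H = Q̇_C + Ẇ, so the three rates are Q̇_C = 6.120, Q̇_H = 8.670, Ẇ = 2.550 kW.
COP_HP = Q̇_H/Ẇ = 8.670/2.550 = 3.400.

3.40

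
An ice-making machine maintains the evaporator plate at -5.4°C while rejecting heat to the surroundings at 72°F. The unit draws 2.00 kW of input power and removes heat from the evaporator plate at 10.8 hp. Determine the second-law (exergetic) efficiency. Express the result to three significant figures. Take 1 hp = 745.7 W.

0.415

Converting, Q̇_C = 10.80 hp = 8.054 kW, so COP_actual = Q̇_C/Ẇ = 8.054/2.000 = 4.027.
In absolute terms T_C = 267.75 K and T_H = 295.37 K, so ΔT = 27.62 K.
COP_Carnot = T_C/ΔT = 267.75/27.62 = 9.693.
η_II = COP_actual/COP_Carnot = 4.027/9.693 = 0.4154.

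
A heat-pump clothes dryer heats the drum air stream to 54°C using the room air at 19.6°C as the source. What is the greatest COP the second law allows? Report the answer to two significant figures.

In absolute terms T_C = 292.75 K and T_H = 327.15 K, so ΔT = 34.40 K.
For a reversible cycle, COP_Carnot = T_H/ΔT = 327.15/34.40 = 9.510.

9.5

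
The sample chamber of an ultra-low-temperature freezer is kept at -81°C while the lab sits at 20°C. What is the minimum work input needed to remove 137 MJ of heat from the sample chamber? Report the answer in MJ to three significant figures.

In absolute terms T_C = 192.15 K and T_H = 293.15 K, so ΔT = 101.0 K.
The reversible limit is COP_R = T_C/ΔT = 1.902, so W_min = Q_C/COP = Q_C·ΔT/T_C.
W_min = 137.0 × 101.0/192.15 = 72.01 MJ.

72.0 MJ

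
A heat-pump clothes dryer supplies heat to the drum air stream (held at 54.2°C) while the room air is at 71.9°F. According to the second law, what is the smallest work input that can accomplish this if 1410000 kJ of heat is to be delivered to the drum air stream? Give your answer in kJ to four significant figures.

138000 kJ

In absolute terms T_C = 295.32 K and T_H = 327.35 K, so ΔT = 32.03 K.
The reversible limit is COP_HP = T_H/ΔT = 10.22, so W_min = Q_H/COP = Q_H·ΔT/T_H.
W_min = 1410000 × 32.03/327.35 = 138000 kJ.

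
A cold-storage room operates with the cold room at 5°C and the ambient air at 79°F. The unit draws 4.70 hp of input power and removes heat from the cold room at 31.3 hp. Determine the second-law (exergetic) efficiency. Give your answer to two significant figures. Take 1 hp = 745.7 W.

0.51

COP_actual = Q̇_C/Ẇ = 31.30/4.700 = 6.660.
In absolute terms T_C = 278.15 K and T_H = 299.26 K, so ΔT = 21.11 K.
COP_Carnot = T_C/ΔT = 278.15/21.11 = 13.18.
η_II = COP_actual/COP_Carnot = 6.660/13.18 = 0.5055.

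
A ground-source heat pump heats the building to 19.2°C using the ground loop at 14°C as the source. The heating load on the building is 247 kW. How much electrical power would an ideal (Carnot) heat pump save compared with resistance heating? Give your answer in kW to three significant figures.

243 kW

In absolute terms T_C = 287.15 K and T_H = 292.35 K, so ΔT = 5.200 K.
COP_Carnot = T_H/ΔT = 292.35/5.200 = 56.22.
Resistance heating needs Ẇ_res = Q̇_H = 247.0 kW; the reversible heat pump needs only Ẇ_hp = Q̇_H/COP = 4.393 kW.
Saving = 247.0 − 4.393 = 242.6 kW.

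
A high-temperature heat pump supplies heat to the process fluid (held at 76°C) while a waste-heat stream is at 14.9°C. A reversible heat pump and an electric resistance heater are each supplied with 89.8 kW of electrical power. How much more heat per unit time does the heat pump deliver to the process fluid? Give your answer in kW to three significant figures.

423 kW

In absolute terms T_C = 288.05 K and T_H = 349.15 K, so ΔT = 61.10 K.
COP_Carnot = T_H/ΔT = 349.15/61.10 = 5.714.
The heat pump delivers Q̇_H = COP × Ẇ = 513.2 kW; the resistance heater delivers Ẇ = 89.80 kW.
Extra = (COP − 1)·Ẇ = 423.4 kW.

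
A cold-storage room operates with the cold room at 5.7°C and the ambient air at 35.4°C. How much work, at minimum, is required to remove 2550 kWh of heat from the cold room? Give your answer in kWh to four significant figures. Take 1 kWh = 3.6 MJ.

In absolute terms T_C = 278.85 K and T_H = 308.55 K, so ΔT = 29.70 K.
The reversible limit is COP_R = T_C/ΔT = 9.389, so W_min = Q_C/COP = Q_C·ΔT/T_C.
W_min = 2550 × 29.70/278.85 = 271.6 kWh.

271.6 kWh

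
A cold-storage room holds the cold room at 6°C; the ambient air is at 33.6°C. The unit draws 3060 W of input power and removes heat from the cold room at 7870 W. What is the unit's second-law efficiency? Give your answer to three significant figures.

COP_actual = Q̇_C/Ẇ = 7870/3060 = 2.572.
In absolute terms T_C = 279.15 K and T_H = 306.75 K, so ΔT = 27.60 K.
COP_Carnot = T_C/ΔT = 279.15/27.60 = 10.11.
η_II = COP_actual/COP_Carnot = 2.572/10.11 = 0.2543.

0.254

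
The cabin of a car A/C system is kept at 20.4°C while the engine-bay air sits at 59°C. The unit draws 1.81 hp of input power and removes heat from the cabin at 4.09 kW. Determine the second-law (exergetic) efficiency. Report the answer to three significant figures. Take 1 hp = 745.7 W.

Converting, Q̇_C = 4.090 kW = 5.485 hp, so COP_actual = Q̇_C/Ẇ = 5.485/1.810 = 3.030.
In absolute terms T_C = 293.55 K and T_H = 332.15 K, so ΔT = 38.60 K.
COP_Carnot = T_C/ΔT = 293.55/38.60 = 7.605.
η_II = COP_actual/COP_Carnot = 3.030/7.605 = 0.3985.

0.398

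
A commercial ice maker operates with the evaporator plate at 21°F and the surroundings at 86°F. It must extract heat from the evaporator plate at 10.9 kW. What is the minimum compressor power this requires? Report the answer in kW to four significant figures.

1.474 kW

In absolute terms T_C = 267.04 K and T_H = 303.15 K, so ΔT = 36.11 K.
COP_Carnot = T_C/ΔT = 267.04/36.11 = 7.395.
Ẇ_min = Q̇/COP_Carnot = 10.90/7.395 = 1.474 kW.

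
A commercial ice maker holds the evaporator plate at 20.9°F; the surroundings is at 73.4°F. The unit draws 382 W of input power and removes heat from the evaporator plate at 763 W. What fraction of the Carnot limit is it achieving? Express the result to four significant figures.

COP_actual = Q̇_C/Ẇ = 763.0/382.0 = 1.997.
In absolute terms T_C = 266.98 K and T_H = 296.15 K, so ΔT = 29.17 K.
COP_Carnot = T_C/ΔT = 266.98/29.17 = 9.154.
η_II = COP_actual/COP_Carnot = 1.997/9.154 = 0.2182.

0.2182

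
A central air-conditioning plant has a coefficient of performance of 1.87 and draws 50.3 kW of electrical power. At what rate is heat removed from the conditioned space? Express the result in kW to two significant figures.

Q̇_C = COP × Ẇ = 1.87 × 50.30 = 94.06 kW.

94 kW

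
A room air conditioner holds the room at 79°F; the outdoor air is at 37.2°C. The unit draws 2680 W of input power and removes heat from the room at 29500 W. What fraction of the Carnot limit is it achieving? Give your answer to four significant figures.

COP_actual = Q̇_C/Ẇ = 29500/2680 = 11.01.
In absolute terms T_C = 299.26 K and T_H = 310.35 K, so ΔT = 11.09 K.
COP_Carnot = T_C/ΔT = 299.26/11.09 = 26.99.
η_II = COP_actual/COP_Carnot = 11.01/26.99 = 0.4079.

0.4079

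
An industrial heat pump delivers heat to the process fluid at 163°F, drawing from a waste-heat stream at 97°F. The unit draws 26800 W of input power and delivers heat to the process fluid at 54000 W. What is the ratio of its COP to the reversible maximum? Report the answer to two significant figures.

COP_actual = Q̇_H/Ẇ = 54000/26800 = 2.015.
In absolute terms T_C = 309.26 K and T_H = 345.93 K, so ΔT = 36.67 K.
COP_Carnot = T_H/ΔT = 345.93/36.67 = 9.434.
η_II = COP_actual/COP_Carnot = 2.015/9.434 = 0.2136.

0.21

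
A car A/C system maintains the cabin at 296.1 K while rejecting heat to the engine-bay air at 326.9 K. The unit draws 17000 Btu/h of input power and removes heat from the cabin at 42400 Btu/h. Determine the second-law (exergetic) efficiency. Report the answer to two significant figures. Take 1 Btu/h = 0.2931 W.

0.26

COP_actual = Q̇_C/Ẇ = 42400/17000 = 2.494.
The reservoir spacing is ΔT = 326.9 − 296.1 = 30.80 K.
COP_Carnot = T_C/ΔT = 296.10/30.80 = 9.614.
η_II = COP_actual/COP_Carnot = 2.494/9.614 = 0.2594.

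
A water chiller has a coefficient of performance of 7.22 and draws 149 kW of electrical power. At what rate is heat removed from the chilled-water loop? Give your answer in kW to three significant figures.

1080 kW

Q̇_C = COP × Ẇ = 7.22 × 149.0 = 1076 kW.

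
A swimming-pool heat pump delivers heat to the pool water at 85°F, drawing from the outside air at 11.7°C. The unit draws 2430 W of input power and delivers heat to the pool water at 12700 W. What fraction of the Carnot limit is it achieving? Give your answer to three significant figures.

0.306

COP_actual = Q̇_H/Ẇ = 12700/2430 = 5.226.
In absolute terms T_C = 284.85 K and T_H = 302.59 K, so ΔT = 17.74 K.
COP_Carnot = T_H/ΔT = 302.59/17.74 = 17.05.
η_II = COP_actual/COP_Carnot = 5.226/17.05 = 0.3065.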